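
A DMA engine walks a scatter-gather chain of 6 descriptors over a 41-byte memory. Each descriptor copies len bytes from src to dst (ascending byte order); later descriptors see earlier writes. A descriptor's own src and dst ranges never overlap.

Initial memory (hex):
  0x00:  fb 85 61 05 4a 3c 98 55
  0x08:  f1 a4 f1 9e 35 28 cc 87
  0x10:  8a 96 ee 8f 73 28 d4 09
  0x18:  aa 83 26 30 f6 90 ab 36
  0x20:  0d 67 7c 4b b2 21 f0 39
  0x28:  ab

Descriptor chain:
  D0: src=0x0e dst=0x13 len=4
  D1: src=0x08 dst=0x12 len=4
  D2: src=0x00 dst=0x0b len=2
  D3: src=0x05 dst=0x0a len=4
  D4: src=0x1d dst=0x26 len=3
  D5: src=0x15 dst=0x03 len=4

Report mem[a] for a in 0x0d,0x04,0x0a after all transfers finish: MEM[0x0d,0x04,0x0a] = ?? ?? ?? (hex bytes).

[0] 0x0e->0x13 len=4 : cc 87 8a 96
[1] 0x08->0x12 len=4 : f1 a4 f1 9e
[2] 0x00->0x0b len=2 : fb 85
[3] 0x05->0x0a len=4 : 3c 98 55 f1
[4] 0x1d->0x26 len=3 : 90 ab 36
[5] 0x15->0x03 len=4 : 9e 96 09 aa
query mem[0x0d]=0xf1, mem[0x04]=0x96, mem[0x0a]=0x3c

MEM[0x0d,0x04,0x0a] = f1 96 3c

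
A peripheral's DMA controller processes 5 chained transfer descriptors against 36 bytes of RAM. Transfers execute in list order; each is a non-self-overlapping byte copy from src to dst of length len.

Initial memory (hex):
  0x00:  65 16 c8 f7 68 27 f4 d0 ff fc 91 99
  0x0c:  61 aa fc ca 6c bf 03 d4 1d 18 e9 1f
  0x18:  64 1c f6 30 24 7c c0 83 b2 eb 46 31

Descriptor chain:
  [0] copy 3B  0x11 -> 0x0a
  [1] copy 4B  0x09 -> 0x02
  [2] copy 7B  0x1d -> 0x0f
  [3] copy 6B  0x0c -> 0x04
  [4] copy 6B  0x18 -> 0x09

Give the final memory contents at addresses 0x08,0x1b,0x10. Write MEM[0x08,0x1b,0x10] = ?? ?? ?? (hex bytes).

#0 dst[0x0a+3] := {0xbf,0x03,0xd4}
#1 dst[0x02+4] := {0xfc,0xbf,0x03,0xd4}
#2 dst[0x0f+7] := {0x7c,0xc0,0x83,0xb2,0xeb,0x46,0x31}
#3 dst[0x04+6] := {0xd4,0xaa,0xfc,0x7c,0xc0,0x83}
#4 dst[0x09+6] := {0x64,0x1c,0xf6,0x30,0x24,0x7c}
query mem[0x08]=0xc0, mem[0x1b]=0x30, mem[0x10]=0xc0

MEM[0x08,0x1b,0x10] = c0 30 c0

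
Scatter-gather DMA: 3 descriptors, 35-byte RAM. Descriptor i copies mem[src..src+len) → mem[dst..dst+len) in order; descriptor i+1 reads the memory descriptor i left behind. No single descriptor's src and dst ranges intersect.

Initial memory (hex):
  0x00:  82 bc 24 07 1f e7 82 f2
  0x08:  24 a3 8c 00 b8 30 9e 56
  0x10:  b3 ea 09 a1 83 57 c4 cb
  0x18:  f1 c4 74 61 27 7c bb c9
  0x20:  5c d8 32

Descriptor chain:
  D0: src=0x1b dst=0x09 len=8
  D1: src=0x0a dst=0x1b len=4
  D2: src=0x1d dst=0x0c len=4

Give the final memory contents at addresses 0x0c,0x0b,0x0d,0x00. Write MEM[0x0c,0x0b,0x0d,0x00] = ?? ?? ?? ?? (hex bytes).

D0: mem[0x09..0x10] <- [61 27 7c bb c9 5c d8 32]
D1: mem[0x1b..0x1e] <- [27 7c bb c9]
D2: mem[0x0c..0x0f] <- [bb c9 c9 5c]
query mem[0x0c]=0xbb, mem[0x0b]=0x7c, mem[0x0d]=0xc9, mem[0x00]=0x82

MEM[0x0c,0x0b,0x0d,0x00] = bb 7c c9 82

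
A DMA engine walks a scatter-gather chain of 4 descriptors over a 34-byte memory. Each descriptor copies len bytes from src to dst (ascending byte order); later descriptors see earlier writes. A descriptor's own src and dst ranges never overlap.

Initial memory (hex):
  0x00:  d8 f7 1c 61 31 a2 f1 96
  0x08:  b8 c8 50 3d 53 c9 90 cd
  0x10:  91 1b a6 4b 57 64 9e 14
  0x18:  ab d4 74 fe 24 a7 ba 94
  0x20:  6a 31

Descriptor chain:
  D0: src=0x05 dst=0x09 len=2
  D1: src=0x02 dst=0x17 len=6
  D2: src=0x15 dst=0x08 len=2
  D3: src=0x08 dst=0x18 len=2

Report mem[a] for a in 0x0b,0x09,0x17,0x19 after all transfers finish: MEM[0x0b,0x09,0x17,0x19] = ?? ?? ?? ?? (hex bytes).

D0: mem[0x09..0x0a] <- [a2 f1]
D1: mem[0x17..0x1c] <- [1c 61 31 a2 f1 96]
D2: mem[0x08..0x09] <- [64 9e]
D3: mem[0x18..0x19] <- [64 9e]
query mem[0x0b]=0x3d, mem[0x09]=0x9e, mem[0x17]=0x1c, mem[0x19]=0x9e

MEM[0x0b,0x09,0x17,0x19] = 3d 9e 1c 9e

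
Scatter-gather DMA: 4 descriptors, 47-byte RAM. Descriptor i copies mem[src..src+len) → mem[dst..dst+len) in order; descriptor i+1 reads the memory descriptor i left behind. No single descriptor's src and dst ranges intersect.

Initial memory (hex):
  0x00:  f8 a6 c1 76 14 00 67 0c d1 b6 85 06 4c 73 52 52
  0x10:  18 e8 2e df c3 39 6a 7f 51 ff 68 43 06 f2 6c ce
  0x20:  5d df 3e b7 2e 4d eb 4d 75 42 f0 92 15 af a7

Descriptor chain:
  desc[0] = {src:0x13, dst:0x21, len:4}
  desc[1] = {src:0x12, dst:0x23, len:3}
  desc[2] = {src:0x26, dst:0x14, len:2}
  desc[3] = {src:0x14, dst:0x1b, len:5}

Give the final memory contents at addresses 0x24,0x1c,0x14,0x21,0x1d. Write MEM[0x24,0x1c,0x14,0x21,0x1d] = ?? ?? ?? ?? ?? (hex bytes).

MEM[0x24,0x1c,0x14,0x21,0x1d] = df 4d eb df 6a

D0: mem[0x21..0x24] <- [df c3 39 6a]
D1: mem[0x23..0x25] <- [2e df c3]
D2: mem[0x14..0x15] <- [eb 4d]
D3: mem[0x1b..0x1f] <- [eb 4d 6a 7f 51]
query mem[0x24]=0xdf, mem[0x1c]=0x4d, mem[0x14]=0xeb, mem[0x21]=0xdf, mem[0x1d]=0x6a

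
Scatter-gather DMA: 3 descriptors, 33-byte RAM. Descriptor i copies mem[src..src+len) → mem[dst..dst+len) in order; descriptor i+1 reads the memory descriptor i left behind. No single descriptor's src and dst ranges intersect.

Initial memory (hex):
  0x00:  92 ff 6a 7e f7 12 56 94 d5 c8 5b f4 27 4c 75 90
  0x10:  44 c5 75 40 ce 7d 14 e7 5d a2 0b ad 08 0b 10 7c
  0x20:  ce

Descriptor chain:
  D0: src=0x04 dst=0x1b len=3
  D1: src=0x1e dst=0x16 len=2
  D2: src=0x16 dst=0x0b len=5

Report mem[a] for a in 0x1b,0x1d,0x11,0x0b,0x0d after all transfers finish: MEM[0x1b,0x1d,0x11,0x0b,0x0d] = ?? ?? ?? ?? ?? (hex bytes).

MEM[0x1b,0x1d,0x11,0x0b,0x0d] = f7 56 c5 10 5d

D0: mem[0x1b..0x1d] <- [f7 12 56]
D1: mem[0x16..0x17] <- [10 7c]
D2: mem[0x0b..0x0f] <- [10 7c 5d a2 0b]
query mem[0x1b]=0xf7, mem[0x1d]=0x56, mem[0x11]=0xc5, mem[0x0b]=0x10, mem[0x0d]=0x5d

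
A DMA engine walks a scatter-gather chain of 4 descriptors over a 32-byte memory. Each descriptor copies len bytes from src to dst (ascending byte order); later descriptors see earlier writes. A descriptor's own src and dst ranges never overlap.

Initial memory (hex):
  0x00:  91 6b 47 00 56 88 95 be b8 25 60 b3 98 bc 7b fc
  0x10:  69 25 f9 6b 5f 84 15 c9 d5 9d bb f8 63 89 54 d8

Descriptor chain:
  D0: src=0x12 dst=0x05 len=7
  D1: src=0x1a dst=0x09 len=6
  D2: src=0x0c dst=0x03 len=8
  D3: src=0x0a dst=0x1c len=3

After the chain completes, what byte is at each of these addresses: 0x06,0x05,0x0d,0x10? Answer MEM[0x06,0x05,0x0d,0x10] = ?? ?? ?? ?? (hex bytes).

MEM[0x06,0x05,0x0d,0x10] = fc d8 54 69

[0] 0x12->0x05 len=7 : f9 6b 5f 84 15 c9 d5
[1] 0x1a->0x09 len=6 : bb f8 63 89 54 d8
[2] 0x0c->0x03 len=8 : 89 54 d8 fc 69 25 f9 6b
[3] 0x0a->0x1c len=3 : 6b 63 89
query mem[0x06]=0xfc, mem[0x05]=0xd8, mem[0x0d]=0x54, mem[0x10]=0x69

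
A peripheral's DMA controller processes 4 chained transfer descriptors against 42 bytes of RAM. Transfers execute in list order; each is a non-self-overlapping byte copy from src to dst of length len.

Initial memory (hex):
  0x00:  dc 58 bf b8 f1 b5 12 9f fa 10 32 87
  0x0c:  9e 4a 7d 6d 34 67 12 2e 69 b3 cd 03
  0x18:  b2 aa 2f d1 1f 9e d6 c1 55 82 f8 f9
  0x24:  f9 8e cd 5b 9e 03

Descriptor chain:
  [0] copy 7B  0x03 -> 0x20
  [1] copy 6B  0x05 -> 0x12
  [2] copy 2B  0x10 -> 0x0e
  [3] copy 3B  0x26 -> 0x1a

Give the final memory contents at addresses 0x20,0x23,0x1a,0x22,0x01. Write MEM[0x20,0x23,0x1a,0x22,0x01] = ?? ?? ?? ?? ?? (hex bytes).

  after D0: wrote 7B at 0x20 = b8f1b5129ffa10
  after D1: wrote 6B at 0x12 = b5129ffa1032
  after D2: wrote 2B at 0x0e = 3467
  after D3: wrote 3B at 0x1a = 105b9e
query mem[0x20]=0xb8, mem[0x23]=0x12, mem[0x1a]=0x10, mem[0x22]=0xb5, mem[0x01]=0x58

MEM[0x20,0x23,0x1a,0x22,0x01] = b8 12 10 b5 58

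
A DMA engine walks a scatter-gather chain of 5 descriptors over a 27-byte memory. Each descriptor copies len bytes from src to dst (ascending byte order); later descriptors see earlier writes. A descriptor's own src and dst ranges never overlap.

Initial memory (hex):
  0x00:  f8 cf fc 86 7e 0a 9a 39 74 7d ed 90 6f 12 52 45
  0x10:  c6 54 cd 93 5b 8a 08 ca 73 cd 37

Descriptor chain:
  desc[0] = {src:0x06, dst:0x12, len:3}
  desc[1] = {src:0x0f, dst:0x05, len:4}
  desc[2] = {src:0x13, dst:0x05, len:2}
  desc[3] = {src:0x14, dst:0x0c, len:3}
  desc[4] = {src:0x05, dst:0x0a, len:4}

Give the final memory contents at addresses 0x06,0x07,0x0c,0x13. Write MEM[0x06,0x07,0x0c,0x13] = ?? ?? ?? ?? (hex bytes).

MEM[0x06,0x07,0x0c,0x13] = 74 54 54 39

D0: mem[0x12..0x14] <- [9a 39 74]
D1: mem[0x05..0x08] <- [45 c6 54 9a]
D2: mem[0x05..0x06] <- [39 74]
D3: mem[0x0c..0x0e] <- [74 8a 08]
D4: mem[0x0a..0x0d] <- [39 74 54 9a]
query mem[0x06]=0x74, mem[0x07]=0x54, mem[0x0c]=0x54, mem[0x13]=0x39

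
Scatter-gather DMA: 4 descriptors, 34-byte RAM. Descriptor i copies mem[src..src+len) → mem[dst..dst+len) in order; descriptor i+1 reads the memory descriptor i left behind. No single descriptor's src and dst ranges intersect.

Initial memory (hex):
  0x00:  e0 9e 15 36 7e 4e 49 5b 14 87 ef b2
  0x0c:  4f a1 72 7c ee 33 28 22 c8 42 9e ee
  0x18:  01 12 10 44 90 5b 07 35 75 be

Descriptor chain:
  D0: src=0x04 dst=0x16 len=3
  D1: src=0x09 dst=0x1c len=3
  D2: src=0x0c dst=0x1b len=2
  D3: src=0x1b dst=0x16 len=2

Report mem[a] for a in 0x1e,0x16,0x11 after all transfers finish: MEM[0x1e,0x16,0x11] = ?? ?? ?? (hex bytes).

MEM[0x1e,0x16,0x11] = b2 4f 33

  after D0: wrote 3B at 0x16 = 7e4e49
  after D1: wrote 3B at 0x1c = 87efb2
  after D2: wrote 2B at 0x1b = 4fa1
  after D3: wrote 2B at 0x16 = 4fa1
query mem[0x1e]=0xb2, mem[0x16]=0x4f, mem[0x11]=0x33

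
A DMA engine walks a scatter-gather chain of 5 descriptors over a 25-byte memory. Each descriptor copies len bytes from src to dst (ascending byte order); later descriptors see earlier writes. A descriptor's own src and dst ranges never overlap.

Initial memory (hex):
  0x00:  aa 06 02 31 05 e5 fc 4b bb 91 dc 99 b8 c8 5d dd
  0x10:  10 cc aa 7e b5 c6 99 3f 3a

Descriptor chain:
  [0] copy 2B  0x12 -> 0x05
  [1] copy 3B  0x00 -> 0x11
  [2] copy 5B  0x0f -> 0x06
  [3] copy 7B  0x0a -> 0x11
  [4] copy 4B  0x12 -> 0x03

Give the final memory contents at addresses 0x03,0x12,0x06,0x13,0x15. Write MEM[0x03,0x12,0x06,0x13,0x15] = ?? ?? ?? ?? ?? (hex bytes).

MEM[0x03,0x12,0x06,0x13,0x15] = 99 99 5d b8 5d

D0: mem[0x05..0x06] <- [aa 7e]
D1: mem[0x11..0x13] <- [aa 06 02]
D2: mem[0x06..0x0a] <- [dd 10 aa 06 02]
D3: mem[0x11..0x17] <- [02 99 b8 c8 5d dd 10]
D4: mem[0x03..0x06] <- [99 b8 c8 5d]
query mem[0x03]=0x99, mem[0x12]=0x99, mem[0x06]=0x5d, mem[0x13]=0xb8, mem[0x15]=0x5d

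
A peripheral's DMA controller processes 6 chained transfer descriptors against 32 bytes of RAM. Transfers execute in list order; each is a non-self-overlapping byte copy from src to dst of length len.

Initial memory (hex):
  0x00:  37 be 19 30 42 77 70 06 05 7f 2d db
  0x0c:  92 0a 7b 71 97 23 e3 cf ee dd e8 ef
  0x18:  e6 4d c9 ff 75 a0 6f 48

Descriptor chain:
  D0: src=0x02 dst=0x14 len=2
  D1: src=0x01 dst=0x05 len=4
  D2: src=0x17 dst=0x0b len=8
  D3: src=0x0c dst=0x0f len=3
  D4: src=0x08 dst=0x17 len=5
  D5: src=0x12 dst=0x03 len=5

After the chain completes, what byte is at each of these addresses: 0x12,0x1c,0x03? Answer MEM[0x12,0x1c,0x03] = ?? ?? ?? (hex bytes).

  after D0: wrote 2B at 0x14 = 1930
  after D1: wrote 4B at 0x05 = be193042
  after D2: wrote 8B at 0x0b = efe64dc9ff75a06f
  after D3: wrote 3B at 0x0f = e64dc9
  after D4: wrote 5B at 0x17 = 427f2defe6
  after D5: wrote 5B at 0x03 = 6fcf1930e8
query mem[0x12]=0x6f, mem[0x1c]=0x75, mem[0x03]=0x6f

MEM[0x12,0x1c,0x03] = 6f 75 6f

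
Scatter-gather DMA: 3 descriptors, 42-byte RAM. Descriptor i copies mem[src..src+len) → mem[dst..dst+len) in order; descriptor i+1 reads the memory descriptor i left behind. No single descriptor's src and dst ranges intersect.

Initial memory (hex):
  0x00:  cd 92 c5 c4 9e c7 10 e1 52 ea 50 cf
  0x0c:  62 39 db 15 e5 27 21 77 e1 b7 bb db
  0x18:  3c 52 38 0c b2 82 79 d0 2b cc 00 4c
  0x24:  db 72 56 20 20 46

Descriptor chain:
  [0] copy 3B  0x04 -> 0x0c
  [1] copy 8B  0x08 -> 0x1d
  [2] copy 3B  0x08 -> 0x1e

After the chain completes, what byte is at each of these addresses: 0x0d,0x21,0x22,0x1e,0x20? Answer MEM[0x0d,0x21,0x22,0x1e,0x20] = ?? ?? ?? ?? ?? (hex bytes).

MEM[0x0d,0x21,0x22,0x1e,0x20] = c7 9e c7 52 50

#0 dst[0x0c+3] := {0x9e,0xc7,0x10}
#1 dst[0x1d+8] := {0x52,0xea,0x50,0xcf,0x9e,0xc7,0x10,0x15}
#2 dst[0x1e+3] := {0x52,0xea,0x50}
query mem[0x0d]=0xc7, mem[0x21]=0x9e, mem[0x22]=0xc7, mem[0x1e]=0x52, mem[0x20]=0x50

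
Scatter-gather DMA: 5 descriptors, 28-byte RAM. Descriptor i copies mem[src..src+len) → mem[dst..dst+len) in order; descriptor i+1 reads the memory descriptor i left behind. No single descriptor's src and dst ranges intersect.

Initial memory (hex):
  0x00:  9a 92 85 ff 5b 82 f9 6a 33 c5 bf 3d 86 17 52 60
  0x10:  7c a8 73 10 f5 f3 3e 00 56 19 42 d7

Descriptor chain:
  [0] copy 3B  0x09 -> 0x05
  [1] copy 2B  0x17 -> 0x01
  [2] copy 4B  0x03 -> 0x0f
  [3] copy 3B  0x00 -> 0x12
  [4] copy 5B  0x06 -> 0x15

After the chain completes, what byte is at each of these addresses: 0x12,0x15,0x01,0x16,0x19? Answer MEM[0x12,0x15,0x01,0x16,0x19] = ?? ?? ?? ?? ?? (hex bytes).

#0 dst[0x05+3] := {0xc5,0xbf,0x3d}
#1 dst[0x01+2] := {0x00,0x56}
#2 dst[0x0f+4] := {0xff,0x5b,0xc5,0xbf}
#3 dst[0x12+3] := {0x9a,0x00,0x56}
#4 dst[0x15+5] := {0xbf,0x3d,0x33,0xc5,0xbf}
query mem[0x12]=0x9a, mem[0x15]=0xbf, mem[0x01]=0x00, mem[0x16]=0x3d, mem[0x19]=0xbf

MEM[0x12,0x15,0x01,0x16,0x19] = 9a bf 00 3d bf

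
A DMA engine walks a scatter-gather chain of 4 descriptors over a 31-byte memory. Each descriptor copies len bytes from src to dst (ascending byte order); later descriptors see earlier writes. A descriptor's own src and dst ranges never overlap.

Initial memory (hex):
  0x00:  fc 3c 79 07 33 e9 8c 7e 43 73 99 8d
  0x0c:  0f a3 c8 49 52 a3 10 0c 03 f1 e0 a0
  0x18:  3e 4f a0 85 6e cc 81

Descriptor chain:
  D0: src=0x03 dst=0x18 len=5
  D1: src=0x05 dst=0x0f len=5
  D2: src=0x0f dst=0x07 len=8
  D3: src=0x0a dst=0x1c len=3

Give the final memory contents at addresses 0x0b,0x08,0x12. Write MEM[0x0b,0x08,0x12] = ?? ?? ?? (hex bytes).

MEM[0x0b,0x08,0x12] = 73 8c 43

#0 dst[0x18+5] := {0x07,0x33,0xe9,0x8c,0x7e}
#1 dst[0x0f+5] := {0xe9,0x8c,0x7e,0x43,0x73}
#2 dst[0x07+8] := {0xe9,0x8c,0x7e,0x43,0x73,0x03,0xf1,0xe0}
#3 dst[0x1c+3] := {0x43,0x73,0x03}
query mem[0x0b]=0x73, mem[0x08]=0x8c, mem[0x12]=0x43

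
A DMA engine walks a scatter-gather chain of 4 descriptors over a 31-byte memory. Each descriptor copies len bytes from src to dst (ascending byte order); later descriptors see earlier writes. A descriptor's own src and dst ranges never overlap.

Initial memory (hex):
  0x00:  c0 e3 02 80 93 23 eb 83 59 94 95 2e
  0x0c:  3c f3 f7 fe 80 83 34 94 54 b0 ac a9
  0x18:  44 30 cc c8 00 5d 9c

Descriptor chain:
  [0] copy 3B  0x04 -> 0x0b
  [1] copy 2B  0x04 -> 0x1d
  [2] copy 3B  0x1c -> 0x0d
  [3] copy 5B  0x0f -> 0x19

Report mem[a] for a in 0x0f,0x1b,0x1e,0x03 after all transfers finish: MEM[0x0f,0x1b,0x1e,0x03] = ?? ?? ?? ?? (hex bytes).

[0] 0x04->0x0b len=3 : 93 23 eb
[1] 0x04->0x1d len=2 : 93 23
[2] 0x1c->0x0d len=3 : 00 93 23
[3] 0x0f->0x19 len=5 : 23 80 83 34 94
query mem[0x0f]=0x23, mem[0x1b]=0x83, mem[0x1e]=0x23, mem[0x03]=0x80

MEM[0x0f,0x1b,0x1e,0x03] = 23 83 23 80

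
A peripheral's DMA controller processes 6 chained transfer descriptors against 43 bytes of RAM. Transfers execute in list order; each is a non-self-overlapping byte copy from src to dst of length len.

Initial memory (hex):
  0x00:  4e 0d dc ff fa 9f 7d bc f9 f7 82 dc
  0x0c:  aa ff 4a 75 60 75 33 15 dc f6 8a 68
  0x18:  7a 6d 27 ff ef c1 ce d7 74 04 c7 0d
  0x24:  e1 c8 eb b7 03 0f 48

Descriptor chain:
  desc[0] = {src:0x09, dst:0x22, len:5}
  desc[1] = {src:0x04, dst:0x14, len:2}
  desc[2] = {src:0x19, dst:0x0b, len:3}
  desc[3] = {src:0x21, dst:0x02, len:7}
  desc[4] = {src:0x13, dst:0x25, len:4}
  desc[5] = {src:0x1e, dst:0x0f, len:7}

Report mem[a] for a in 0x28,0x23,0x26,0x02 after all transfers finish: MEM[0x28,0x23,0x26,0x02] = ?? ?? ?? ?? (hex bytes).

MEM[0x28,0x23,0x26,0x02] = 8a 82 fa 04

#0 dst[0x22+5] := {0xf7,0x82,0xdc,0xaa,0xff}
#1 dst[0x14+2] := {0xfa,0x9f}
#2 dst[0x0b+3] := {0x6d,0x27,0xff}
#3 dst[0x02+7] := {0x04,0xf7,0x82,0xdc,0xaa,0xff,0xb7}
#4 dst[0x25+4] := {0x15,0xfa,0x9f,0x8a}
#5 dst[0x0f+7] := {0xce,0xd7,0x74,0x04,0xf7,0x82,0xdc}
query mem[0x28]=0x8a, mem[0x23]=0x82, mem[0x26]=0xfa, mem[0x02]=0x04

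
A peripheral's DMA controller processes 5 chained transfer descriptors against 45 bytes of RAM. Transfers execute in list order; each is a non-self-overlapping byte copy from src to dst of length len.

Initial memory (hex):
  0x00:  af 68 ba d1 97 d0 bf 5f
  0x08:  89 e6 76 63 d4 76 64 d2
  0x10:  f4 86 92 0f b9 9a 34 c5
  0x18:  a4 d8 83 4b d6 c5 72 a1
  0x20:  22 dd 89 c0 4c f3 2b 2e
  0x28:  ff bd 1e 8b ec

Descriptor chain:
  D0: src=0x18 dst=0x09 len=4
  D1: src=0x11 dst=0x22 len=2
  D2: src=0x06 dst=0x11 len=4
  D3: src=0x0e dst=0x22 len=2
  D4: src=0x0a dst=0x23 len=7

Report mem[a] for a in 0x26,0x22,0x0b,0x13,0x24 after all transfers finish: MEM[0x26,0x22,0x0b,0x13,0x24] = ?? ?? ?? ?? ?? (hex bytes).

MEM[0x26,0x22,0x0b,0x13,0x24] = 76 64 83 89 83

#0 dst[0x09+4] := {0xa4,0xd8,0x83,0x4b}
#1 dst[0x22+2] := {0x86,0x92}
#2 dst[0x11+4] := {0xbf,0x5f,0x89,0xa4}
#3 dst[0x22+2] := {0x64,0xd2}
#4 dst[0x23+7] := {0xd8,0x83,0x4b,0x76,0x64,0xd2,0xf4}
query mem[0x26]=0x76, mem[0x22]=0x64, mem[0x0b]=0x83, mem[0x13]=0x89, mem[0x24]=0x83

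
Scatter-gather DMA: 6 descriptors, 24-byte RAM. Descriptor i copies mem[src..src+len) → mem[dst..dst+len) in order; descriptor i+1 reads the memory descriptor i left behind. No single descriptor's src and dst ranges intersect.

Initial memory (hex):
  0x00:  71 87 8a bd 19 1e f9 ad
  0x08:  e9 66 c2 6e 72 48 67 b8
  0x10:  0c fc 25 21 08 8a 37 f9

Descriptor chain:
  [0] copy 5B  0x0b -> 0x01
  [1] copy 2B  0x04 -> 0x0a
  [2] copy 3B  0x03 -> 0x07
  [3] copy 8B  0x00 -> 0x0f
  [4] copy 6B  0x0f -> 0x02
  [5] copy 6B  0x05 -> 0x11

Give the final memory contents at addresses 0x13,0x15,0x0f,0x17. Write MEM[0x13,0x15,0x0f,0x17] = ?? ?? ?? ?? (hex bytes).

MEM[0x13,0x15,0x0f,0x17] = b8 b8 71 f9

  after D0: wrote 5B at 0x01 = 6e724867b8
  after D1: wrote 2B at 0x0a = 67b8
  after D2: wrote 3B at 0x07 = 4867b8
  after D3: wrote 8B at 0x0f = 716e724867b8f948
  after D4: wrote 6B at 0x02 = 716e724867b8
  after D5: wrote 6B at 0x11 = 4867b867b867
query mem[0x13]=0xb8, mem[0x15]=0xb8, mem[0x0f]=0x71, mem[0x17]=0xf9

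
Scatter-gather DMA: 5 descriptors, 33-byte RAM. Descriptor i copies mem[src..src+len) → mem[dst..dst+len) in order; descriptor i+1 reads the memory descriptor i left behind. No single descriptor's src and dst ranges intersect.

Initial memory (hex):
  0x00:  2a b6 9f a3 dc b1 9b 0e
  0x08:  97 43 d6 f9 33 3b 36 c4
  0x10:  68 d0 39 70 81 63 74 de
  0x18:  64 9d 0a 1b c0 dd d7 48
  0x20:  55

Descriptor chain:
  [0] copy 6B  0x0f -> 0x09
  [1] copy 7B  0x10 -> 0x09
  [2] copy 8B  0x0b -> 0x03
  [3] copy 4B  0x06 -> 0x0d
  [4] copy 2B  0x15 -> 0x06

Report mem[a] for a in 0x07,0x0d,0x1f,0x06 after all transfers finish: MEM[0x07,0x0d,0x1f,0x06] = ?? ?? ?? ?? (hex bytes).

#0 dst[0x09+6] := {0xc4,0x68,0xd0,0x39,0x70,0x81}
#1 dst[0x09+7] := {0x68,0xd0,0x39,0x70,0x81,0x63,0x74}
#2 dst[0x03+8] := {0x39,0x70,0x81,0x63,0x74,0x68,0xd0,0x39}
#3 dst[0x0d+4] := {0x63,0x74,0x68,0xd0}
#4 dst[0x06+2] := {0x63,0x74}
query mem[0x07]=0x74, mem[0x0d]=0x63, mem[0x1f]=0x48, mem[0x06]=0x63

MEM[0x07,0x0d,0x1f,0x06] = 74 63 48 63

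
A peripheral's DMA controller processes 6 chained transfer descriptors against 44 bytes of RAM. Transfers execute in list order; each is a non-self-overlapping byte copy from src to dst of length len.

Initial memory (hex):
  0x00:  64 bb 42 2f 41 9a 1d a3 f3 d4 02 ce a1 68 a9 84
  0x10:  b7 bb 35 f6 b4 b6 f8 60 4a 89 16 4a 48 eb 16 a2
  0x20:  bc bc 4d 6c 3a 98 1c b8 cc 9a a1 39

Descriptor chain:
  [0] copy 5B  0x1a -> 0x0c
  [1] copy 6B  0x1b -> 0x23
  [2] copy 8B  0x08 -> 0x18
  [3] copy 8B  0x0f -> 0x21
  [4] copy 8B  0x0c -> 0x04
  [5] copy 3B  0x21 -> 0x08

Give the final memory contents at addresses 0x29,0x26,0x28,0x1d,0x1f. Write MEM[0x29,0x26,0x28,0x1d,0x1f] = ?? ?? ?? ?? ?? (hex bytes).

D0: mem[0x0c..0x10] <- [16 4a 48 eb 16]
D1: mem[0x23..0x28] <- [4a 48 eb 16 a2 bc]
D2: mem[0x18..0x1f] <- [f3 d4 02 ce 16 4a 48 eb]
D3: mem[0x21..0x28] <- [eb 16 bb 35 f6 b4 b6 f8]
D4: mem[0x04..0x0b] <- [16 4a 48 eb 16 bb 35 f6]
D5: mem[0x08..0x0a] <- [eb 16 bb]
query mem[0x29]=0x9a, mem[0x26]=0xb4, mem[0x28]=0xf8, mem[0x1d]=0x4a, mem[0x1f]=0xeb

MEM[0x29,0x26,0x28,0x1d,0x1f] = 9a b4 f8 4a eb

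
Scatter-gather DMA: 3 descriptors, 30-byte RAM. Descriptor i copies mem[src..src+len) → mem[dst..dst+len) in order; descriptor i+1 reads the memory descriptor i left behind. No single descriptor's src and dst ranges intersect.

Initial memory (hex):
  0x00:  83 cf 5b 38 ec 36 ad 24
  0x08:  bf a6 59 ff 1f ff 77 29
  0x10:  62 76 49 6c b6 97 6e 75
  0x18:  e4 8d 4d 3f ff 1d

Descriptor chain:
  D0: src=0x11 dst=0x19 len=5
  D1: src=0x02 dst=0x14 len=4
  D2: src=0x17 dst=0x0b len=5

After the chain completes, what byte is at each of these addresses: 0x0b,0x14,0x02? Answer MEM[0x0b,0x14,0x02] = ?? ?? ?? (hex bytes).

[0] 0x11->0x19 len=5 : 76 49 6c b6 97
[1] 0x02->0x14 len=4 : 5b 38 ec 36
[2] 0x17->0x0b len=5 : 36 e4 76 49 6c
query mem[0x0b]=0x36, mem[0x14]=0x5b, mem[0x02]=0x5b

MEM[0x0b,0x14,0x02] = 36 5b 5b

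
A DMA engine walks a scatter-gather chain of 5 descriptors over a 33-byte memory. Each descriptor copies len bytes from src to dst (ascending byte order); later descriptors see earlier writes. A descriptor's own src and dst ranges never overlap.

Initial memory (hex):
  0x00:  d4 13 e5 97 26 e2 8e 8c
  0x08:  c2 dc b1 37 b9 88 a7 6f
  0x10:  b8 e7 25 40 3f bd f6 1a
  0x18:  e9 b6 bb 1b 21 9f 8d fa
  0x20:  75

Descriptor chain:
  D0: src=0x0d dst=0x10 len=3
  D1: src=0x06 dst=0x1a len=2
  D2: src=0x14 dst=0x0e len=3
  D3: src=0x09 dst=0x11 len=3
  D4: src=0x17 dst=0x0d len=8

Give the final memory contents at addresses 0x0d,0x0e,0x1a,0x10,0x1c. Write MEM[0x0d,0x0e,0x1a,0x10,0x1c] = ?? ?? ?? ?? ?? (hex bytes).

MEM[0x0d,0x0e,0x1a,0x10,0x1c] = 1a e9 8e 8e 21

  after D0: wrote 3B at 0x10 = 88a76f
  after D1: wrote 2B at 0x1a = 8e8c
  after D2: wrote 3B at 0x0e = 3fbdf6
  after D3: wrote 3B at 0x11 = dcb137
  after D4: wrote 8B at 0x0d = 1ae9b68e8c219f8d
query mem[0x0d]=0x1a, mem[0x0e]=0xe9, mem[0x1a]=0x8e, mem[0x10]=0x8e, mem[0x1c]=0x21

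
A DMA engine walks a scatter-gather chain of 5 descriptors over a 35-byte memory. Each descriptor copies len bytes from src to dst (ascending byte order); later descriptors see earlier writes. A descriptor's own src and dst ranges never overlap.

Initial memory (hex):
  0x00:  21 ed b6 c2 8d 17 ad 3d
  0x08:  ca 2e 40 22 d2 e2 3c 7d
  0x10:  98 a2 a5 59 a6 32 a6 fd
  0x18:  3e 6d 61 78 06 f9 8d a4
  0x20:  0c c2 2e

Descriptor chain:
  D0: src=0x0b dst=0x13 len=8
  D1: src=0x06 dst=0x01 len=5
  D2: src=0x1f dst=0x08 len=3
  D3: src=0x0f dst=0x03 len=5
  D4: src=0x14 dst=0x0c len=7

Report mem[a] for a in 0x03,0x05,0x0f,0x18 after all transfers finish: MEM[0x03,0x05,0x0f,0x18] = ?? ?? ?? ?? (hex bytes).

#0 dst[0x13+8] := {0x22,0xd2,0xe2,0x3c,0x7d,0x98,0xa2,0xa5}
#1 dst[0x01+5] := {0xad,0x3d,0xca,0x2e,0x40}
#2 dst[0x08+3] := {0xa4,0x0c,0xc2}
#3 dst[0x03+5] := {0x7d,0x98,0xa2,0xa5,0x22}
#4 dst[0x0c+7] := {0xd2,0xe2,0x3c,0x7d,0x98,0xa2,0xa5}
query mem[0x03]=0x7d, mem[0x05]=0xa2, mem[0x0f]=0x7d, mem[0x18]=0x98

MEM[0x03,0x05,0x0f,0x18] = 7d a2 7d 98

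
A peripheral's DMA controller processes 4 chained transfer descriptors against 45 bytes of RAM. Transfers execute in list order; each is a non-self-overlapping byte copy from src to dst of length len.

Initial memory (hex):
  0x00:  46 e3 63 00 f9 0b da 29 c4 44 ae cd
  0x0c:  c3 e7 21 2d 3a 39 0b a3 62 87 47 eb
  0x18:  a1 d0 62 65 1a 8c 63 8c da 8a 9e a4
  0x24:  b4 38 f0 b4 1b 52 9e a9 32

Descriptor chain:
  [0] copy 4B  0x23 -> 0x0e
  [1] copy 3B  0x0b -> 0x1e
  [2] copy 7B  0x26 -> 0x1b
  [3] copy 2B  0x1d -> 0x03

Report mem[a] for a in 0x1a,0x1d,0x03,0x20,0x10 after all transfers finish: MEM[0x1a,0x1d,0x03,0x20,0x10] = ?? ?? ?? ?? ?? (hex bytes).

MEM[0x1a,0x1d,0x03,0x20,0x10] = 62 1b 1b a9 38

#0 dst[0x0e+4] := {0xa4,0xb4,0x38,0xf0}
#1 dst[0x1e+3] := {0xcd,0xc3,0xe7}
#2 dst[0x1b+7] := {0xf0,0xb4,0x1b,0x52,0x9e,0xa9,0x32}
#3 dst[0x03+2] := {0x1b,0x52}
query mem[0x1a]=0x62, mem[0x1d]=0x1b, mem[0x03]=0x1b, mem[0x20]=0xa9, mem[0x10]=0x38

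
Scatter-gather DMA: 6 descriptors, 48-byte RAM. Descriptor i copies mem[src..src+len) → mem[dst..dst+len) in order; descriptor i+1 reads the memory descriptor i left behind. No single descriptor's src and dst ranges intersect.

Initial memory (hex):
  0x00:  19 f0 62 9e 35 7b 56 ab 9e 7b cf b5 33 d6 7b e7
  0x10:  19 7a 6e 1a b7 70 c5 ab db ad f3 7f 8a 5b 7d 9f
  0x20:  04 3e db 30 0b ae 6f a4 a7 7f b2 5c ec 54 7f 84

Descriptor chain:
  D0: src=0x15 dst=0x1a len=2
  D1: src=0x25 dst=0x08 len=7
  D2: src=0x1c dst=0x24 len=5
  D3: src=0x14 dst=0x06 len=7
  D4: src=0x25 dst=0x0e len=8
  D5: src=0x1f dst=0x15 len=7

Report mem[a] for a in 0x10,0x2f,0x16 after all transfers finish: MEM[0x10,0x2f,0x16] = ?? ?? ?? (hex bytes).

D0: mem[0x1a..0x1b] <- [70 c5]
D1: mem[0x08..0x0e] <- [ae 6f a4 a7 7f b2 5c]
D2: mem[0x24..0x28] <- [8a 5b 7d 9f 04]
D3: mem[0x06..0x0c] <- [b7 70 c5 ab db ad 70]
D4: mem[0x0e..0x15] <- [5b 7d 9f 04 7f b2 5c ec]
D5: mem[0x15..0x1b] <- [9f 04 3e db 30 8a 5b]
query mem[0x10]=0x9f, mem[0x2f]=0x84, mem[0x16]=0x04

MEM[0x10,0x2f,0x16] = 9f 84 04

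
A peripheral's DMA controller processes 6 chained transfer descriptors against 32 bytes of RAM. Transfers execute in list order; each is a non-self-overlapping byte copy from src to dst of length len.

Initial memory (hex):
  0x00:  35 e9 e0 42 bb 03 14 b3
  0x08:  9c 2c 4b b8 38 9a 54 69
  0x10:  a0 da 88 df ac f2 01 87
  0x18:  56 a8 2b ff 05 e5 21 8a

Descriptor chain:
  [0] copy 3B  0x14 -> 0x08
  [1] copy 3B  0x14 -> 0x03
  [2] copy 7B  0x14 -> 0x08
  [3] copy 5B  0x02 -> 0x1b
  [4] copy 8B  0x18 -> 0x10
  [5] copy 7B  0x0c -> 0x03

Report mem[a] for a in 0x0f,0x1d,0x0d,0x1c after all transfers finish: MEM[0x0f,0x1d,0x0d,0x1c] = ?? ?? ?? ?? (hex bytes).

D0: mem[0x08..0x0a] <- [ac f2 01]
D1: mem[0x03..0x05] <- [ac f2 01]
D2: mem[0x08..0x0e] <- [ac f2 01 87 56 a8 2b]
D3: mem[0x1b..0x1f] <- [e0 ac f2 01 14]
D4: mem[0x10..0x17] <- [56 a8 2b e0 ac f2 01 14]
D5: mem[0x03..0x09] <- [56 a8 2b 69 56 a8 2b]
query mem[0x0f]=0x69, mem[0x1d]=0xf2, mem[0x0d]=0xa8, mem[0x1c]=0xac

MEM[0x0f,0x1d,0x0d,0x1c] = 69 f2 a8 ac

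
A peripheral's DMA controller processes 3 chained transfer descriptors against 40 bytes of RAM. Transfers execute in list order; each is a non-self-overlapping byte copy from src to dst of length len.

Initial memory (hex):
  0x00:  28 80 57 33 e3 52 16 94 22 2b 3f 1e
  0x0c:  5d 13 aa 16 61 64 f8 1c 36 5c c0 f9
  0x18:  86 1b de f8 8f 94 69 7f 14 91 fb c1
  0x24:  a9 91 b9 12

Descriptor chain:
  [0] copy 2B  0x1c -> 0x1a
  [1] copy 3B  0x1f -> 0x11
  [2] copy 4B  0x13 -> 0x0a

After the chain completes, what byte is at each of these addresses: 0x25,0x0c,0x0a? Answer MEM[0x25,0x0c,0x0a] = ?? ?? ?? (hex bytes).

MEM[0x25,0x0c,0x0a] = 91 5c 91

#0 dst[0x1a+2] := {0x8f,0x94}
#1 dst[0x11+3] := {0x7f,0x14,0x91}
#2 dst[0x0a+4] := {0x91,0x36,0x5c,0xc0}
query mem[0x25]=0x91, mem[0x0c]=0x5c, mem[0x0a]=0x91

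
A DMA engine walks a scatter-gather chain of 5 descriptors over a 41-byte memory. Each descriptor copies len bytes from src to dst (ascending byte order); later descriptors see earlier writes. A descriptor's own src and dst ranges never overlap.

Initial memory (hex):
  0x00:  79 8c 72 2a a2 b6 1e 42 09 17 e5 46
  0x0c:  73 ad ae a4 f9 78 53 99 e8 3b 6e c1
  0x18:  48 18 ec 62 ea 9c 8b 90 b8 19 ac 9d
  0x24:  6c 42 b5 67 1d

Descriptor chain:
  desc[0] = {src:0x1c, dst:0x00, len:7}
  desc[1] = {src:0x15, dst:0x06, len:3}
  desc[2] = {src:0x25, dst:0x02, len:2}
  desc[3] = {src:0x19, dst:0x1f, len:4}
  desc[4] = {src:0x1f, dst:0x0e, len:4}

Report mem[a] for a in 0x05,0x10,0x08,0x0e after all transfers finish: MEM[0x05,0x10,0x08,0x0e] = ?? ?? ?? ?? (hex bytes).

MEM[0x05,0x10,0x08,0x0e] = 19 62 c1 18

[0] 0x1c->0x00 len=7 : ea 9c 8b 90 b8 19 ac
[1] 0x15->0x06 len=3 : 3b 6e c1
[2] 0x25->0x02 len=2 : 42 b5
[3] 0x19->0x1f len=4 : 18 ec 62 ea
[4] 0x1f->0x0e len=4 : 18 ec 62 ea
query mem[0x05]=0x19, mem[0x10]=0x62, mem[0x08]=0xc1, mem[0x0e]=0x18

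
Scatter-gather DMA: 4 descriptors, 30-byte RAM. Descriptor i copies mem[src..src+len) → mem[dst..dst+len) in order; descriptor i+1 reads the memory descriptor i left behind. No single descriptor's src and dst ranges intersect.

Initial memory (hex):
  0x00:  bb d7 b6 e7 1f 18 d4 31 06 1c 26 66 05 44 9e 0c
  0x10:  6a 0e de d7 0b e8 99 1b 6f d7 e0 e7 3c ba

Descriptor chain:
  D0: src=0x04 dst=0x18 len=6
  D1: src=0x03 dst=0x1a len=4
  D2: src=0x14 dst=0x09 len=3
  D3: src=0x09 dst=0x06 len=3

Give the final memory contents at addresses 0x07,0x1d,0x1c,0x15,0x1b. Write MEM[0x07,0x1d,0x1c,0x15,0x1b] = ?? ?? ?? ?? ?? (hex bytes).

MEM[0x07,0x1d,0x1c,0x15,0x1b] = e8 d4 18 e8 1f

[0] 0x04->0x18 len=6 : 1f 18 d4 31 06 1c
[1] 0x03->0x1a len=4 : e7 1f 18 d4
[2] 0x14->0x09 len=3 : 0b e8 99
[3] 0x09->0x06 len=3 : 0b e8 99
query mem[0x07]=0xe8, mem[0x1d]=0xd4, mem[0x1c]=0x18, mem[0x15]=0xe8, mem[0x1b]=0x1f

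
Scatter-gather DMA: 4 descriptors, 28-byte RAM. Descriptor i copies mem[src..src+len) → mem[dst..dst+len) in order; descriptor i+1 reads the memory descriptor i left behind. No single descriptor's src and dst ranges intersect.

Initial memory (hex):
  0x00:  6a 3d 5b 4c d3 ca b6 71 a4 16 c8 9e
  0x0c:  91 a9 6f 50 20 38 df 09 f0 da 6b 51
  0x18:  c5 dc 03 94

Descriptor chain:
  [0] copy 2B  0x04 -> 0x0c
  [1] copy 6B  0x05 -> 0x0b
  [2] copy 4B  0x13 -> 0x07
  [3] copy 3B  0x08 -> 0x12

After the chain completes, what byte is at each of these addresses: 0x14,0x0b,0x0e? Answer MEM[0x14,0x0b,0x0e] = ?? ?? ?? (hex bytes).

#0 dst[0x0c+2] := {0xd3,0xca}
#1 dst[0x0b+6] := {0xca,0xb6,0x71,0xa4,0x16,0xc8}
#2 dst[0x07+4] := {0x09,0xf0,0xda,0x6b}
#3 dst[0x12+3] := {0xf0,0xda,0x6b}
query mem[0x14]=0x6b, mem[0x0b]=0xca, mem[0x0e]=0xa4

MEM[0x14,0x0b,0x0e] = 6b ca a4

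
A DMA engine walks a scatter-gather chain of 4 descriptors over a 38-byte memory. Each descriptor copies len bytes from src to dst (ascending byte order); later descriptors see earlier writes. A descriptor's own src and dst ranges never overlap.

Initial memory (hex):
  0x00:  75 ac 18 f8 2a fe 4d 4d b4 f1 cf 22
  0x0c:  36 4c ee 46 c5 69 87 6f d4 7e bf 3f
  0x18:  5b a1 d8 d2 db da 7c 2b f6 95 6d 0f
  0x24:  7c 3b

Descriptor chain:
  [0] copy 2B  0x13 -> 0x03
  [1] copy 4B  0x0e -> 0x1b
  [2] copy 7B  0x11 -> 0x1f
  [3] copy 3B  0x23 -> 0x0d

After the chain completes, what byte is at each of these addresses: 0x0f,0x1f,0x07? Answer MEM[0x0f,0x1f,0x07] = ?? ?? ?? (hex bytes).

[0] 0x13->0x03 len=2 : 6f d4
[1] 0x0e->0x1b len=4 : ee 46 c5 69
[2] 0x11->0x1f len=7 : 69 87 6f d4 7e bf 3f
[3] 0x23->0x0d len=3 : 7e bf 3f
query mem[0x0f]=0x3f, mem[0x1f]=0x69, mem[0x07]=0x4d

MEM[0x0f,0x1f,0x07] = 3f 69 4d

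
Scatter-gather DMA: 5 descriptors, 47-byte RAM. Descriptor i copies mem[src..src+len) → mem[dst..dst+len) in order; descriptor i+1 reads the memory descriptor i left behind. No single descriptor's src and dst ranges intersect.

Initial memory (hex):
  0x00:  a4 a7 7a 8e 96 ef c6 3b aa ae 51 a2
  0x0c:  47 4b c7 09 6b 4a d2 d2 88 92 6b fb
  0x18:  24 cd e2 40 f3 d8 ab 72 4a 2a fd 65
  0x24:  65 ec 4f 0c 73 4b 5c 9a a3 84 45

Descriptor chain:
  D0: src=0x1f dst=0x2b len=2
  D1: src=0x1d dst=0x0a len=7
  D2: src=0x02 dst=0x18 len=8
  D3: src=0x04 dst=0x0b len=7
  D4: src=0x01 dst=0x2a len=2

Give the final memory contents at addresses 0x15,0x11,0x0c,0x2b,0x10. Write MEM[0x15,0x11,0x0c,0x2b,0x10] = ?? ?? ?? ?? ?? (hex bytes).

MEM[0x15,0x11,0x0c,0x2b,0x10] = 92 d8 ef 7a ae

#0 dst[0x2b+2] := {0x72,0x4a}
#1 dst[0x0a+7] := {0xd8,0xab,0x72,0x4a,0x2a,0xfd,0x65}
#2 dst[0x18+8] := {0x7a,0x8e,0x96,0xef,0xc6,0x3b,0xaa,0xae}
#3 dst[0x0b+7] := {0x96,0xef,0xc6,0x3b,0xaa,0xae,0xd8}
#4 dst[0x2a+2] := {0xa7,0x7a}
query mem[0x15]=0x92, mem[0x11]=0xd8, mem[0x0c]=0xef, mem[0x2b]=0x7a, mem[0x10]=0xae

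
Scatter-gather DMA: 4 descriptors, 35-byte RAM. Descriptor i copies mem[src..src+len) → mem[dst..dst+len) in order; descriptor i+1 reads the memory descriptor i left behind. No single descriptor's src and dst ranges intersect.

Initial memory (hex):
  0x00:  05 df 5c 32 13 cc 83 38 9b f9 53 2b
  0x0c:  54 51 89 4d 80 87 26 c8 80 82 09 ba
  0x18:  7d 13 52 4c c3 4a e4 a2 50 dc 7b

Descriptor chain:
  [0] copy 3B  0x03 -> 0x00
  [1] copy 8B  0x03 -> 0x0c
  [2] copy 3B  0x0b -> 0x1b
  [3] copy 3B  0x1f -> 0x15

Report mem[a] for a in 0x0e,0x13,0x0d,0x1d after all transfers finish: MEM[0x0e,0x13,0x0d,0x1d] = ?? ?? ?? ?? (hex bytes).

#0 dst[0x00+3] := {0x32,0x13,0xcc}
#1 dst[0x0c+8] := {0x32,0x13,0xcc,0x83,0x38,0x9b,0xf9,0x53}
#2 dst[0x1b+3] := {0x2b,0x32,0x13}
#3 dst[0x15+3] := {0xa2,0x50,0xdc}
query mem[0x0e]=0xcc, mem[0x13]=0x53, mem[0x0d]=0x13, mem[0x1d]=0x13

MEM[0x0e,0x13,0x0d,0x1d] = cc 53 13 13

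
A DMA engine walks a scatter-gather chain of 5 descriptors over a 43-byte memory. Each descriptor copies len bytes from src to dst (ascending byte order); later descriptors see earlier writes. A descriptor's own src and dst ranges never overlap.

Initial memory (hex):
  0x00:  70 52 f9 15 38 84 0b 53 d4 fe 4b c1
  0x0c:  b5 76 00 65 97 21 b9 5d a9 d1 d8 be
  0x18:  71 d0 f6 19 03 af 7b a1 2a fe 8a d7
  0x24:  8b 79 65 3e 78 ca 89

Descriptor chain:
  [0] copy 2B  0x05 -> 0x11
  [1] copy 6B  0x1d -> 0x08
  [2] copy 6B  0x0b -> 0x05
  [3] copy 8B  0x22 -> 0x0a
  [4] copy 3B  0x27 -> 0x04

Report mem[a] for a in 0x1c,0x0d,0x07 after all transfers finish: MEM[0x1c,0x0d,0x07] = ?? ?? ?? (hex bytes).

  after D0: wrote 2B at 0x11 = 840b
  after D1: wrote 6B at 0x08 = af7ba12afe8a
  after D2: wrote 6B at 0x05 = 2afe8a006597
  after D3: wrote 8B at 0x0a = 8ad78b79653e78ca
  after D4: wrote 3B at 0x04 = 3e78ca
query mem[0x1c]=0x03, mem[0x0d]=0x79, mem[0x07]=0x8a

MEM[0x1c,0x0d,0x07] = 03 79 8a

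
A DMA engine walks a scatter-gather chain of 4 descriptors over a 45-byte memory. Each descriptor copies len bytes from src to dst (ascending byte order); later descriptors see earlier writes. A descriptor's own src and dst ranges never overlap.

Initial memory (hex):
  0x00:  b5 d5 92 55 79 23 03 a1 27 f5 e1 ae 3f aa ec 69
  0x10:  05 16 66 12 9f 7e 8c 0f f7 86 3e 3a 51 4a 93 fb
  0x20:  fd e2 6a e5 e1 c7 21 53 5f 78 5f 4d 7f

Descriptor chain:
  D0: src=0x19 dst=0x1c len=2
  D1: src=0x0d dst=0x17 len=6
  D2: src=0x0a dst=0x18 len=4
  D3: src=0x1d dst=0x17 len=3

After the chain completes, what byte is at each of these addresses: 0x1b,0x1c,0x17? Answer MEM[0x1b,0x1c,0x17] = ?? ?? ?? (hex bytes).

  after D0: wrote 2B at 0x1c = 863e
  after D1: wrote 6B at 0x17 = aaec69051666
  after D2: wrote 4B at 0x18 = e1ae3faa
  after D3: wrote 3B at 0x17 = 3e93fb
query mem[0x1b]=0xaa, mem[0x1c]=0x66, mem[0x17]=0x3e

MEM[0x1b,0x1c,0x17] = aa 66 3e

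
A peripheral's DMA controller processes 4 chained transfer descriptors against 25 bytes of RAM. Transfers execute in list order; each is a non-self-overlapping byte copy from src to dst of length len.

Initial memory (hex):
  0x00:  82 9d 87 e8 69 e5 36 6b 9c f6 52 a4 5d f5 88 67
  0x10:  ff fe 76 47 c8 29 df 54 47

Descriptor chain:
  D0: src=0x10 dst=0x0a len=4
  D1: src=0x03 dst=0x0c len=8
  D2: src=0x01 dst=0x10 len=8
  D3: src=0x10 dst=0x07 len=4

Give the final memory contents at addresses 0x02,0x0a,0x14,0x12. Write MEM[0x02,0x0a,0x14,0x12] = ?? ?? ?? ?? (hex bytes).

  after D0: wrote 4B at 0x0a = fffe7647
  after D1: wrote 8B at 0x0c = e869e5366b9cf6ff
  after D2: wrote 8B at 0x10 = 9d87e869e5366b9c
  after D3: wrote 4B at 0x07 = 9d87e869
query mem[0x02]=0x87, mem[0x0a]=0x69, mem[0x14]=0xe5, mem[0x12]=0xe8

MEM[0x02,0x0a,0x14,0x12] = 87 69 e5 e8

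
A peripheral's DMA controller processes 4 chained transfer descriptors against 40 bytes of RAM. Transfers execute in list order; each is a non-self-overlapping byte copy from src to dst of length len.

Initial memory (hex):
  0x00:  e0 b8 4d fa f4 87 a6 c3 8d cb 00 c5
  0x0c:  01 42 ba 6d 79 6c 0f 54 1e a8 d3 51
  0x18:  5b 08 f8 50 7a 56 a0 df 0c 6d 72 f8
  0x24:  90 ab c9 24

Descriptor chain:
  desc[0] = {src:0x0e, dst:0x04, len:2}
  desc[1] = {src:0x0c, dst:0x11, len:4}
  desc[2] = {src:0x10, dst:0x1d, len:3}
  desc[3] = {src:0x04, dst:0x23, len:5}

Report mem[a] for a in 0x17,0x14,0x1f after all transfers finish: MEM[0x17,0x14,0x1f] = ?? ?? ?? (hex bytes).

MEM[0x17,0x14,0x1f] = 51 6d 42

  after D0: wrote 2B at 0x04 = ba6d
  after D1: wrote 4B at 0x11 = 0142ba6d
  after D2: wrote 3B at 0x1d = 790142
  after D3: wrote 5B at 0x23 = ba6da6c38d
query mem[0x17]=0x51, mem[0x14]=0x6d, mem[0x1f]=0x42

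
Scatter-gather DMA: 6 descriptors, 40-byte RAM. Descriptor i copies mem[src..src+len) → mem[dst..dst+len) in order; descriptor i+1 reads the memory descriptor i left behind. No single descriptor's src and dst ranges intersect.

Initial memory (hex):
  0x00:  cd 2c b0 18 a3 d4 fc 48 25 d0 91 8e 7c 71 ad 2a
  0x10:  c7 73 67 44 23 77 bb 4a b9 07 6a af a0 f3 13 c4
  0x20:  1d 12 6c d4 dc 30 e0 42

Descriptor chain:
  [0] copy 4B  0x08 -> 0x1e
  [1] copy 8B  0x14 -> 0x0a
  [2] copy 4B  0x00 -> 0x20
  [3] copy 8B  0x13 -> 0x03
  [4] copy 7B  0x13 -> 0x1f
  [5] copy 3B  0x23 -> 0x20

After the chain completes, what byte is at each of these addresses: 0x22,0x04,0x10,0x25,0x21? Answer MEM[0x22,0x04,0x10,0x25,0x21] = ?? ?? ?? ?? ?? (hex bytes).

MEM[0x22,0x04,0x10,0x25,0x21] = 07 23 6a 07 b9

  after D0: wrote 4B at 0x1e = 25d0918e
  after D1: wrote 8B at 0x0a = 2377bb4ab9076aaf
  after D2: wrote 4B at 0x20 = cd2cb018
  after D3: wrote 8B at 0x03 = 442377bb4ab9076a
  after D4: wrote 7B at 0x1f = 442377bb4ab907
  after D5: wrote 3B at 0x20 = 4ab907
query mem[0x22]=0x07, mem[0x04]=0x23, mem[0x10]=0x6a, mem[0x25]=0x07, mem[0x21]=0xb9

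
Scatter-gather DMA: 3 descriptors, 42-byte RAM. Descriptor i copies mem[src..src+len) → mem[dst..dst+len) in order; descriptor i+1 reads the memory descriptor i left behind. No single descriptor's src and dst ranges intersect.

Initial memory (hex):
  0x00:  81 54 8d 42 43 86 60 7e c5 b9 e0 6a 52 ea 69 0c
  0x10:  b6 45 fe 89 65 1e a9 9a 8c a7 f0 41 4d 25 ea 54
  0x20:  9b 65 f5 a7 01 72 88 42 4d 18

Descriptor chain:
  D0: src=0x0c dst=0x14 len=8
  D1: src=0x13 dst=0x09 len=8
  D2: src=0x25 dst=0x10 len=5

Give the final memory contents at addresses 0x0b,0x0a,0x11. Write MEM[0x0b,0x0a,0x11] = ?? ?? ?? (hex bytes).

#0 dst[0x14+8] := {0x52,0xea,0x69,0x0c,0xb6,0x45,0xfe,0x89}
#1 dst[0x09+8] := {0x89,0x52,0xea,0x69,0x0c,0xb6,0x45,0xfe}
#2 dst[0x10+5] := {0x72,0x88,0x42,0x4d,0x18}
query mem[0x0b]=0xea, mem[0x0a]=0x52, mem[0x11]=0x88

MEM[0x0b,0x0a,0x11] = ea 52 88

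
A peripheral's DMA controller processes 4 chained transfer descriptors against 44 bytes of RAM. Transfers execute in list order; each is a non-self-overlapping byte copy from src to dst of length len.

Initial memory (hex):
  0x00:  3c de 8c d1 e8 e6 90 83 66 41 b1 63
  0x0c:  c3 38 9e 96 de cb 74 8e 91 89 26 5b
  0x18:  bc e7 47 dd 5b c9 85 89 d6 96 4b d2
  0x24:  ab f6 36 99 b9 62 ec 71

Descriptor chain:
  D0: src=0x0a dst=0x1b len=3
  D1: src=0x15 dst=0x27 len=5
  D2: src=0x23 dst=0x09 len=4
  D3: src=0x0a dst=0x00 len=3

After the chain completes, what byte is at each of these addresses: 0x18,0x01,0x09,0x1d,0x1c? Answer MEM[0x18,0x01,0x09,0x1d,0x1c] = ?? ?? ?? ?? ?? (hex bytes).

#0 dst[0x1b+3] := {0xb1,0x63,0xc3}
#1 dst[0x27+5] := {0x89,0x26,0x5b,0xbc,0xe7}
#2 dst[0x09+4] := {0xd2,0xab,0xf6,0x36}
#3 dst[0x00+3] := {0xab,0xf6,0x36}
query mem[0x18]=0xbc, mem[0x01]=0xf6, mem[0x09]=0xd2, mem[0x1d]=0xc3, mem[0x1c]=0x63

MEM[0x18,0x01,0x09,0x1d,0x1c] = bc f6 d2 c3 63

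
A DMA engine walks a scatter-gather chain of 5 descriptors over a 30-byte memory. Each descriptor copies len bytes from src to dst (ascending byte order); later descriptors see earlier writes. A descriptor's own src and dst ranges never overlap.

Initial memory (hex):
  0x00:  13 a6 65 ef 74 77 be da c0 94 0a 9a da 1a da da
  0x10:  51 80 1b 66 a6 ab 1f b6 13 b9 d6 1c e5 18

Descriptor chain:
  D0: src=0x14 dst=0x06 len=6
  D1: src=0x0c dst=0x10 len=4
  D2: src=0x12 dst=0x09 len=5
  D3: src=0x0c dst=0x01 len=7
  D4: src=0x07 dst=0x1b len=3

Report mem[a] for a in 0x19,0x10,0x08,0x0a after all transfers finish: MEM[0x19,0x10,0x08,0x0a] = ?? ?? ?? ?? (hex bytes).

D0: mem[0x06..0x0b] <- [a6 ab 1f b6 13 b9]
D1: mem[0x10..0x13] <- [da 1a da da]
D2: mem[0x09..0x0d] <- [da da a6 ab 1f]
D3: mem[0x01..0x07] <- [ab 1f da da da 1a da]
D4: mem[0x1b..0x1d] <- [da 1f da]
query mem[0x19]=0xb9, mem[0x10]=0xda, mem[0x08]=0x1f, mem[0x0a]=0xda

MEM[0x19,0x10,0x08,0x0a] = b9 da 1f da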